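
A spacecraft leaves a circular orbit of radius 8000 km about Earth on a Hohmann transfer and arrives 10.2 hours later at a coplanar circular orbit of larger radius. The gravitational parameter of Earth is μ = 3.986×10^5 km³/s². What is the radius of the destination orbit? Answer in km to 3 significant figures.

Transfer time t = 10.2 hours = 36720 s, and t = π√(a_t³/μ).
So a_t = (μ t²/π²)^(1/3) = (3.986×10^5 × (36720)² / π²)^(1/3) = 37904 km.
Since a_t = (r₁ + r₂)/2, r₂ = 2a_t − r₁ = 2×37904 − 8000 = 67808 km.

r₂ = 67800 km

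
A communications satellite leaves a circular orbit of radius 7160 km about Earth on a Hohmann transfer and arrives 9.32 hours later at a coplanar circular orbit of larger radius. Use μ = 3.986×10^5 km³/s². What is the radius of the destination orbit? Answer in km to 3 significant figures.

r₂ = 64200 km

Transfer time t = 9.32 hours = 33552 s, and t = π√(a_t³/μ).
So a_t = (μ t²/π²)^(1/3) = (3.986×10^5 × (33552)² / π²)^(1/3) = 35691 km.
Since a_t = (r₁ + r₂)/2, r₂ = 2a_t − r₁ = 2×35691 − 7160 = 64222 km.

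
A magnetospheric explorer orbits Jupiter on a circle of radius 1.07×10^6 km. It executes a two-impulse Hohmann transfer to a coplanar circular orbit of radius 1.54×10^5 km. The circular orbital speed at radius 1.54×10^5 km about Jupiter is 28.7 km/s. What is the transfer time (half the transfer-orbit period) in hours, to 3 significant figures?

t = 37.1 hours

From the circular-orbit relation v² = μ/r at r = 1.54×10^5 km: μ = v²r = (28.7)² × 1.54×10^5 = 1.26848×10^8 km³/s².
Semi-major axis of the transfer orbit: a_t = (1.070×10^6 + 1.540×10^5)/2 = 6.120×10^5 km.
By Kepler's third law the transfer-orbit period is T = 2π√(a_t³/μ), so t = T/2 = 1.335×10^5 s.
Converting: 1.335×10^5 s ÷ 3600 s/hour = 37.1 hours.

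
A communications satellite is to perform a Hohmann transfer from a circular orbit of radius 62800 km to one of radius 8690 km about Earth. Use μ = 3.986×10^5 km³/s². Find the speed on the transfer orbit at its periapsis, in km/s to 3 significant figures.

v = 8.98 km/s

Semi-major axis of the transfer orbit: a_t = (62800 + 8690)/2 = 35745 km.
At periapsis, r = 8690 km.
Applying v² = μ(2/r − 1/a_t): v = 8.977 km/s.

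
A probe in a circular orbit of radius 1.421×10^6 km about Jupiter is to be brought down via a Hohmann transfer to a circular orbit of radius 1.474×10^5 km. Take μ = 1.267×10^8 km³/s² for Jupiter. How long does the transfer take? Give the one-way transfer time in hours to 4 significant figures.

Semi-major axis of the transfer orbit: a_t = (1.421×10^6 + 1.474×10^5)/2 = 7.842×10^5 km.
By Kepler's third law the transfer-orbit period is T = 2π√(a_t³/μ), so t = T/2 = 1.9382×10^5 s.
Converting: 1.9382×10^5 s ÷ 3600 s/hour = 53.84 hours.

t = 53.84 hours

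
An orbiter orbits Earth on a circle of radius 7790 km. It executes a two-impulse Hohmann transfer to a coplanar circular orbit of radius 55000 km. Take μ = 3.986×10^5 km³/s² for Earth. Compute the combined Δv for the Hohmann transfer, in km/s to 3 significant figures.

The Hohmann ellipse has a_t = (r₁ + r₂)/2 = 31395 km.
At r₁ the circular-orbit speed is v₁ = √(μ/r₁) = 7.153 km/s.
Transfer-orbit speed at r₁ (vis-viva): v_p = √[μ(2/r₁ − 1/a_t)] = 9.468 km/s.
First burn Δv₁ = |v_p − v₁| = 2.315 km/s.
At r₂, v₂ = √(μ/r₂) = 2.692 km/s.
Transfer-orbit speed at r₂: v_a = √[μ(2/r₂ − 1/a_t)] = 1.341 km/s.
Second burn Δv₂ = |v₂ − v_a| = 1.351 km/s.
Total Δv = Δv₁ + Δv₂ = 3.666 km/s.

Δv = 3.67 km/s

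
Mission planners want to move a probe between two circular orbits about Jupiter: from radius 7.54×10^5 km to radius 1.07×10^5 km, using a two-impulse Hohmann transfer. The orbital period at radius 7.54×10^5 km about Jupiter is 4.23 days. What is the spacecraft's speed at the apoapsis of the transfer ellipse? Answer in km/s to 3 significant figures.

From Kepler's third law T² = 4π²r³/μ at r = 7.54×10^5 km, T = 4.23 days = 4.23 × 86400 s = 3.65472×10^5 s: μ = 4π²r³/T² = 1.26697×10^8 km³/s².
Transfer-ellipse semi-major axis a_t = (r₁ + r₂)/2 = (7.540×10^5 + 1.070×10^5)/2 = 4.305×10^5 km.
The apoapsis of the transfer ellipse is at r = 7.540×10^5 km.
Vis-viva: v = √[μ(2/r − 1/a_t)] = √[1.26697×10^8 × (2/7.540×10^5 − 1/4.305×10^5)] = 6.463 km/s.

v = 6.46 km/s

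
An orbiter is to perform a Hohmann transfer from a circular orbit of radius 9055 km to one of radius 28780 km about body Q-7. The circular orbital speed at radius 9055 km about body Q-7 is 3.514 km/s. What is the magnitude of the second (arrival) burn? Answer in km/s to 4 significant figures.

Δv₂ = 0.6074 km/s

From the circular-orbit relation v² = μ/r at r = 9055 km: μ = v²r = (3.514)² × 9055 = 1.11813×10^5 km³/s².
Transfer-ellipse semi-major axis a_t = (r₁ + r₂)/2 = (9055 + 28780)/2 = 18917.5 km.
Circular speed at r = 28780 km: v_c = √(μ/r) = 1.9711 km/s.
Transfer-orbit speed at the same r (vis-viva, a = a_t): v_t = √[μ(2/r − 1/a_t)] = 1.3637 km/s.
Δv₂ = |v_t − v_c| = |1.3637 − 1.9711| = 0.6074 km/s.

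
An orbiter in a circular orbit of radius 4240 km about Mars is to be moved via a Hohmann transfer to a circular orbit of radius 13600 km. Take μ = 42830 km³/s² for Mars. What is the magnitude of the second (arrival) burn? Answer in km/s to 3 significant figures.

Transfer-ellipse semi-major axis a_t = (r₁ + r₂)/2 = (4240 + 13600)/2 = 8920 km.
On the circular orbit at r = 13600 km, v_c = √(μ/r) = 1.7746 km/s.
Transfer-orbit speed at the same r (vis-viva, a = a_t): v_t = √[μ(2/r − 1/a_t)] = 1.2235 km/s.
Δv₂ = |v_t − v_c| = |1.2235 − 1.7746| = 0.5511 km/s.

Δv₂ = 0.551 km/s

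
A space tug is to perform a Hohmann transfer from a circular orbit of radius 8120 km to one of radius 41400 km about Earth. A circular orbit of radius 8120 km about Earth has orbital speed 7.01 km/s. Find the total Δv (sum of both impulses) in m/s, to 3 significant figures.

From the circular-orbit relation v² = μ/r at r = 8120 km: μ = v²r = (7.01)² × 8120 = 3.99018×10^5 km³/s².
Semi-major axis of the transfer orbit: a_t = (8120 + 41400)/2 = 24760 km.
At r₁ the circular-orbit speed is v₁ = √(μ/r₁) = 7.010 km/s.
Transfer-orbit speed at r₁ (vis-viva): v_p = √[μ(2/r₁ − 1/a_t)] = 9.064 km/s.
First burn Δv₁ = |v_p − v₁| = 2.054 km/s.
Circular speed at r₂: v₂ = √(μ/r₂) = 3.105 km/s.
Transfer-orbit speed at r₂: v_a = √[μ(2/r₂ − 1/a_t)] = 1.778 km/s.
Second burn Δv₂ = |v₂ − v_a| = 1.327 km/s.
Total Δv = Δv₁ + Δv₂ = 3.381 km/s.

Δv = 3380 m/s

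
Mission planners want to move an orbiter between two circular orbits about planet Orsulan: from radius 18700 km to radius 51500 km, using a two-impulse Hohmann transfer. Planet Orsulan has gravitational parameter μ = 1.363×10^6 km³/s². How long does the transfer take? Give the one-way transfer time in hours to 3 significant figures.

t = 4.92 hours

Transfer-ellipse semi-major axis a_t = (r₁ + r₂)/2 = (18700 + 51500)/2 = 35100 km.
By Kepler's third law the transfer-orbit period is T = 2π√(a_t³/μ), so t = T/2 = 17700 s.
Converting: 17700 s ÷ 3600 s/hour = 4.92 hours.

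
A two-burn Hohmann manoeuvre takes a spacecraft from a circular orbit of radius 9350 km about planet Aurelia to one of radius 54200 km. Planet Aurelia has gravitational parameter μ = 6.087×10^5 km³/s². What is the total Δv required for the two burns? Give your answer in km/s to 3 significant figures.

The Hohmann ellipse has a_t = (r₁ + r₂)/2 = 31775 km.
Circular speed at r₁: v₁ = √(μ/r₁) = √(6.087×10^5/9350) = 8.06856 km/s.
Transfer-orbit speed at r₁ (v² = μ(2/r − 1/a)): v_p = √[μ(2/r₁ − 1/a_t)] = 10.5379 km/s.
First burn Δv₁ = |v_p − v₁| = 2.4693 km/s.
At r₂, v₂ = √(μ/r₂) = 3.3512 km/s.
Transfer-orbit speed at r₂: v_a = √[μ(2/r₂ − 1/a_t)] = 1.8179 km/s.
Second burn Δv₂ = |v₂ − v_a| = 1.5333 km/s.
Δv = Δv₁ + Δv₂ = 2.4693 + 1.5333 = 4.003 km/s.

Δv = 4.00 km/s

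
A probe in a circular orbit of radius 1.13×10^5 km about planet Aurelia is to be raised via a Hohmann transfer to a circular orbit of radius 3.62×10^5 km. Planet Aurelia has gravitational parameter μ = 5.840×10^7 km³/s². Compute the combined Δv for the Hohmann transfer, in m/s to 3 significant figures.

Semi-major axis of the transfer orbit: a_t = (1.130×10^5 + 3.620×10^5)/2 = 2.375×10^5 km.
Circular speed at r₁: v₁ = √(μ/r₁) = √(5.840×10^7/1.130×10^5) = 22.734 km/s.
On the transfer ellipse at r₁, vis-viva gives v_p = √[μ(2/r₁ − 1/a_t)] = 28.067 km/s.
First burn Δv₁ = |v_p − v₁| = 5.333 km/s.
Circular speed at r₂: v₂ = √(μ/r₂) = 12.701 km/s.
Transfer-orbit speed at r₂: v_a = √[μ(2/r₂ − 1/a_t)] = 8.7611 km/s.
Second burn Δv₂ = |v₂ − v_a| = 3.940 km/s.
Total Δv = Δv₁ + Δv₂ = 9.273 km/s.

Δv = 9270 m/s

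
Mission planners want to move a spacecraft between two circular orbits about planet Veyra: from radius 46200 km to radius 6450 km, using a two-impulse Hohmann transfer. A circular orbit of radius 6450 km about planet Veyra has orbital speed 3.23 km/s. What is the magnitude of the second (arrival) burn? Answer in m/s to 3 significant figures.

Δv₂ = 1050 m/s

From the circular-orbit relation v² = μ/r at r = 6450 km: μ = v²r = (3.23)² × 6450 = 67292.2 km³/s².
Semi-major axis of the transfer orbit: a_t = (46200 + 6450)/2 = 26325 km.
On the circular orbit at r = 6450 km, v_c = √(μ/r) = 3.230 km/s.
Transfer-orbit speed at the same r (vis-viva, a = a_t): v_t = √[μ(2/r − 1/a_t)] = 4.279 km/s.
Δv₂ = |v_t − v_c| = |4.279 − 3.230| = 1.049 km/s.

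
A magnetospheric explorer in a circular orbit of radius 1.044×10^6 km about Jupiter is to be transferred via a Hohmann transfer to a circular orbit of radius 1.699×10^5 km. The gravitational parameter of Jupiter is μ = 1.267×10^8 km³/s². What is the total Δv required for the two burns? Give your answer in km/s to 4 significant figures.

Transfer-ellipse semi-major axis a_t = (r₁ + r₂)/2 = (1.044×10^6 + 1.699×10^5)/2 = 6.0695×10^5 km.
At r₁ the circular-orbit speed is v₁ = √(μ/r₁) = 11.01636 km/s.
On the transfer ellipse at r₁, vis-viva equation gives v_a = √[μ(2/r₁ − 1/a_t)] = 5.828520 km/s.
First burn Δv₁ = |v_a − v₁| = 5.1878 km/s.
Circular speed at r₂: v₂ = √(μ/r₂) = 27.3081 km/s.
Transfer-orbit speed at r₂: v_p = √[μ(2/r₂ − 1/a_t)] = 35.8150 km/s.
Second burn Δv₂ = |v₂ − v_p| = 8.5069 km/s.
Total Δv = Δv₁ + Δv₂ = 13.69 km/s.

Δv = 13.69 km/s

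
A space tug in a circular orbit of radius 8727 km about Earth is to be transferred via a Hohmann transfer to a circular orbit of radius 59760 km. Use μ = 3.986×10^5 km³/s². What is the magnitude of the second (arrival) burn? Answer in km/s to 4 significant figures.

Δv₂ = 1.279 km/s

The Hohmann ellipse has a_t = (r₁ + r₂)/2 = 34243.5 km.
On the circular orbit at r = 59760 km, v_c = √(μ/r) = 2.583 km/s.
Transfer-orbit speed at the same r (vis-viva, a = a_t): v_t = √[μ(2/r − 1/a_t)] = 1.304 km/s.
Δv₂ = |v_t − v_c| = |1.304 − 2.583| = 1.279 km/s.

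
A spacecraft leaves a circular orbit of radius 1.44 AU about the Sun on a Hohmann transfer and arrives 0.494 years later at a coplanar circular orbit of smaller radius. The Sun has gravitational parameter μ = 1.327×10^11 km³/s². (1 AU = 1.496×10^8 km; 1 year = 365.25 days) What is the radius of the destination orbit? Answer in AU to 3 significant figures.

In km: r₁ = 1.44 × 1.496×10^8 = 2.15424×10^8 km.
Transfer time t = 0.494 years × 365.25 × 86400 s = 1.55894544×10^7 s, and t = π√(a_t³/μ).
So a_t = (μ t²/π²)^(1/3) = (1.327×10^11 × (1.55894544×10^7)² / π²)^(1/3) = 1.4839×10^8 km.
Since a_t = (r₁ + r₂)/2, r₂ = 2a_t − r₁ = 2×1.4839×10^8 − 2.15424×10^8 = 8.1356×10^7 km.
In AU: r₂ = 8.1356×10^7 / 1.496×10^8 = 0.544 AU.

r₂ = 0.544 AU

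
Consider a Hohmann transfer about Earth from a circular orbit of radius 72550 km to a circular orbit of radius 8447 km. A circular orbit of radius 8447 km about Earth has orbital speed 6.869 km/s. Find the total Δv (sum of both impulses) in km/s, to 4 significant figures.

From the circular-orbit relation v² = μ/r at r = 8447 km: μ = v²r = (6.869)² × 8447 = 3.98556×10^5 km³/s².
Semi-major axis of the transfer orbit: a_t = (72550 + 8447)/2 = 40498.5 km.
Circular speed at r₁: v₁ = √(μ/r₁) = √(3.98556×10^5/72550) = 2.3438 km/s.
On the transfer ellipse at r₁, vis-viva equation gives v_a = √[μ(2/r₁ − 1/a_t)] = 1.0704 km/s.
First burn Δv₁ = |v_a − v₁| = 1.273 km/s.
Circular speed at r₂: v₂ = √(μ/r₂) = 6.869 km/s.
Transfer-orbit speed at r₂: v_p = √[μ(2/r₂ − 1/a_t)] = 9.194 km/s.
Second burn Δv₂ = |v₂ − v_p| = 2.325 km/s.
Δv = Δv₁ + Δv₂ = 1.273 + 2.325 = 3.598 km/s.

Δv = 3.598 km/s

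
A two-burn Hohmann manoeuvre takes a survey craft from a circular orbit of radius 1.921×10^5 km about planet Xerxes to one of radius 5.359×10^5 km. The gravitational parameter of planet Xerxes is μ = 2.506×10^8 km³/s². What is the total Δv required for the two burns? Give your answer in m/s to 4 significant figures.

Δv = 13620 m/s

Transfer-ellipse semi-major axis a_t = (r₁ + r₂)/2 = (1.921×10^5 + 5.359×10^5)/2 = 3.640×10^5 km.
Circular speed at r₁: v₁ = √(μ/r₁) = √(2.506×10^8/1.921×10^5) = 36.1183 km/s.
On the transfer ellipse at r₁, v² = μ(2/r − 1/a) gives v_p = √[μ(2/r₁ − 1/a_t)] = 43.8246 km/s.
First burn Δv₁ = |v_p − v₁| = 7.706 km/s.
Circular speed at r₂: v₂ = √(μ/r₂) = 21.6246 km/s.
Transfer-orbit speed at r₂: v_a = √[μ(2/r₂ − 1/a_t)] = 15.7095 km/s.
Second burn Δv₂ = |v₂ − v_a| = 5.915 km/s.
Δv = Δv₁ + Δv₂ = 7.706 + 5.915 = 13.62 km/s.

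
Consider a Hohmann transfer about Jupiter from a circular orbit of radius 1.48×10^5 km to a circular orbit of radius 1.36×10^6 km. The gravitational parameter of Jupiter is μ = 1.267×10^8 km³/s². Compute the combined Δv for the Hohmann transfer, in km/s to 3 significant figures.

Δv = 15.4 km/s

Transfer-ellipse semi-major axis a_t = (r₁ + r₂)/2 = (1.480×10^5 + 1.360×10^6)/2 = 7.540×10^5 km.
Circular speed at r₁: v₁ = √(μ/r₁) = √(1.267×10^8/1.480×10^5) = 29.259 km/s.
Transfer-orbit speed at r₁ (vis-viva): v_p = √[μ(2/r₁ − 1/a_t)] = 39.295 km/s.
First burn Δv₁ = |v_p − v₁| = 10.036 km/s.
Circular speed at r₂: v₂ = √(μ/r₂) = 9.65203 km/s.
Transfer-orbit speed at r₂: v_a = √[μ(2/r₂ − 1/a_t)] = 4.27626 km/s.
Second burn Δv₂ = |v₂ − v_a| = 5.3758 km/s.
Δv = Δv₁ + Δv₂ = 10.036 + 5.3758 = 15.41 km/s.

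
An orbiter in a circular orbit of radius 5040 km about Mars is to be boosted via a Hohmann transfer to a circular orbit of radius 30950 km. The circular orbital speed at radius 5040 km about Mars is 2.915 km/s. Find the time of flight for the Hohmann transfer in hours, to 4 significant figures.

From the circular-orbit relation v² = μ/r at r = 5040 km: μ = v²r = (2.915)² × 5040 = 42826.0 km³/s².
Transfer-ellipse semi-major axis a_t = (r₁ + r₂)/2 = (5040 + 30950)/2 = 17995 km.
By Kepler's third law the transfer-orbit period is T = 2π√(a_t³/μ), so t = T/2 = 36650 s.
Converting: 36650 s ÷ 3600 s/hour = 10.18 hours.

t = 10.18 hours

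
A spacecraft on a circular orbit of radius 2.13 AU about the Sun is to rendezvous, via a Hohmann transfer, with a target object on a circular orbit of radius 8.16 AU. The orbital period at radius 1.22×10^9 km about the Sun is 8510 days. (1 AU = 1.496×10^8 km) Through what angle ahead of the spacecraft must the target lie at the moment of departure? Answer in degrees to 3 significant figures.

φ = 89.9°

From Kepler's third law T² = 4π²r³/μ at r = 1.22×10^9 km, T = 8510 days = 8510 × 86400 s = 7.35264×10^8 s: μ = 4π²r³/T² = 1.32603×10^11 km³/s².
In km: r₁ = 2.13 × 1.496×10^8 = 3.18648×10^8 km; r₂ = 8.16 × 1.496×10^8 = 1.220736×10^9 km.
Semi-major axis of the transfer orbit: a_t = (3.18648×10^8 + 1.220736×10^9)/2 = 7.69692×10^8 km.
Transfer time t = π√(a_t³/μ) = 1.8423×10^8 s.
The target's mean motion on its circular orbit is ω₂ = √(μ/r₂³) = 8.5378×10^-9 rad/s.
Angle swept by the target during transfer: ω₂·t = 1.5729 rad = 90.12°.
Arrival is 180° from departure on the ellipse, so φ = 180° − 90.12° = 89.9°.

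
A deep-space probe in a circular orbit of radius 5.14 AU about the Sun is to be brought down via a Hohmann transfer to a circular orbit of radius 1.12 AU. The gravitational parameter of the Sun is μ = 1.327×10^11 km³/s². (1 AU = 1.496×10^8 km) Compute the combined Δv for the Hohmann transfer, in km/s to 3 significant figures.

Δv = 13.2 km/s

In km: r₁ = 5.14 × 1.496×10^8 = 7.68944×10^8 km; r₂ = 1.12 × 1.496×10^8 = 1.67552×10^8 km.
Transfer-ellipse semi-major axis a_t = (r₁ + r₂)/2 = (7.68944×10^8 + 1.67552×10^8)/2 = 4.68248×10^8 km.
Circular speed at r₁: v₁ = √(μ/r₁) = √(1.327×10^11/7.68944×10^8) = 13.137 km/s.
Transfer-orbit speed at r₁ (vis-viva equation): v_a = √[μ(2/r₁ − 1/a_t)] = 7.8582 km/s.
First burn Δv₁ = |v_a − v₁| = 5.279 km/s.
Circular speed at r₂: v₂ = √(μ/r₂) = 28.1424 km/s.
Transfer-orbit speed at r₂: v_p = √[μ(2/r₂ − 1/a_t)] = 36.0637 km/s.
Second burn Δv₂ = |v₂ − v_p| = 7.921 km/s.
Δv = Δv₁ + Δv₂ = 5.279 + 7.921 = 13.20 km/s.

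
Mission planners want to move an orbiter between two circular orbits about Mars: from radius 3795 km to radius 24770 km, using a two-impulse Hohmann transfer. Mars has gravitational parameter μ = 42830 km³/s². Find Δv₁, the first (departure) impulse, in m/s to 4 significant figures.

Δv₁ = 1065 m/s

The Hohmann ellipse has a_t = (r₁ + r₂)/2 = 14282.5 km.
On the circular orbit at r = 3795 km, v_c = √(μ/r) = 3.359 km/s.
Vis-viva on the transfer ellipse at r = 3795 km gives v_t = √[μ(2/r − 1/a_t)] = 4.424 km/s.
Δv₁ = |v_t − v_c| = |4.424 − 3.359| = 1.065 km/s.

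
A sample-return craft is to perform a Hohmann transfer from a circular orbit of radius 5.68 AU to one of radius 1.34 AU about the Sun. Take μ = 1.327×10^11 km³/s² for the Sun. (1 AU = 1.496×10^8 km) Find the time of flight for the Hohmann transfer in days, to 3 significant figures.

In km: r₁ = 5.68 × 1.496×10^8 = 8.49728×10^8 km; r₂ = 1.34 × 1.496×10^8 = 2.00464×10^8 km.
The Hohmann ellipse has a_t = (r₁ + r₂)/2 = 5.25096×10^8 km.
By Kepler's third law the transfer-orbit period is T = 2π√(a_t³/μ), so t = T/2 = 1.038×10^8 s.
Converting: 1.038×10^8 s ÷ 86400 s/day = 1200 days.

t = 1200 days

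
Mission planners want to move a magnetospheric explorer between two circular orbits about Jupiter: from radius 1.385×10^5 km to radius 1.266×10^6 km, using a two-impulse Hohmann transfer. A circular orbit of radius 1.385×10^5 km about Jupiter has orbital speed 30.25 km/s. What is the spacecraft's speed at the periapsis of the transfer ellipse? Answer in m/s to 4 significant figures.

v = 40620 m/s

From the circular-orbit relation v² = μ/r at r = 1.385×10^5 km: μ = v²r = (30.25)² × 1.385×10^5 = 1.26736×10^8 km³/s².
The Hohmann ellipse has a_t = (r₁ + r₂)/2 = 7.0225×10^5 km.
The periapsis of the transfer ellipse is at r = 1.385×10^5 km.
From the vis-viva equation, v = √[μ(2/r − 1/a_t)] = 40.62 km/s.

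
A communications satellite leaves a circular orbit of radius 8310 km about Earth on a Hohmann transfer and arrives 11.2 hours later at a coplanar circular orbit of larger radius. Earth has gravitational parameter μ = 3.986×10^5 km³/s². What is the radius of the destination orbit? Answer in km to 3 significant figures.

Transfer time t = 11.2 hours = 40320 s, and t = π√(a_t³/μ).
So a_t = (μ t²/π²)^(1/3) = (3.986×10^5 × (40320)² / π²)^(1/3) = 40342 km.
Since a_t = (r₁ + r₂)/2, r₂ = 2a_t − r₁ = 2×40342 − 8310 = 72374 km.

r₂ = 72400 km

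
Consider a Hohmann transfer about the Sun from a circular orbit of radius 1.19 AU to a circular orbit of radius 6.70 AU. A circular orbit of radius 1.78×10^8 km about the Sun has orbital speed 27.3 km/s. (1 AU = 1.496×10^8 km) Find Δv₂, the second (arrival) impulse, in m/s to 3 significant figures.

From the circular-orbit relation v² = μ/r at r = 1.78×10^8 km: μ = v²r = (27.3)² × 1.78×10^8 = 1.32662×10^11 km³/s².
In km: r₁ = 1.19 × 1.496×10^8 = 1.78024×10^8 km; r₂ = 6.70 × 1.496×10^8 = 1.00232×10^9 km.
Semi-major axis of the transfer orbit: a_t = (1.78024×10^8 + 1.00232×10^9)/2 = 5.90172×10^8 km.
On the circular orbit at r = 1.00232×10^9 km, v_c = √(μ/r) = 11.505 km/s.
Vis-viva on the transfer ellipse at r = 1.00232×10^9 km gives v_t = √[μ(2/r − 1/a_t)] = 6.3186 km/s.
Δv₂ = |v_t − v_c| = |6.3186 − 11.505| = 5.186 km/s.

Δv₂ = 5190 m/s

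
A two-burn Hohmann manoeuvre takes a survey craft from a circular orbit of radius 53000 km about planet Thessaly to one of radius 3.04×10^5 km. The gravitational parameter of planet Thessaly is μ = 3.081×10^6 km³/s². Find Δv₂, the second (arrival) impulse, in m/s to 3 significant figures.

Δv₂ = 1450 m/s

Transfer-ellipse semi-major axis a_t = (r₁ + r₂)/2 = (53000 + 3.040×10^5)/2 = 1.785×10^5 km.
On the circular orbit at r = 3.040×10^5 km, v_c = √(μ/r) = 3.184 km/s.
Vis-viva on the transfer ellipse at r = 3.040×10^5 km gives v_t = √[μ(2/r − 1/a_t)] = 1.735 km/s.
Δv₂ = |v_t − v_c| = |1.735 − 3.184| = 1.449 km/s.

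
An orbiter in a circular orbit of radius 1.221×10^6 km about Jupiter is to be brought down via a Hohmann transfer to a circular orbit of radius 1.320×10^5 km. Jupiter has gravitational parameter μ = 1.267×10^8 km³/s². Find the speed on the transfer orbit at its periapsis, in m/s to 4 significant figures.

v = 41620 m/s

Semi-major axis of the transfer orbit: a_t = (1.221×10^6 + 1.320×10^5)/2 = 6.765×10^5 km.
The periapsis of the transfer ellipse is at r = 1.320×10^5 km.
Vis-viva: v = √[μ(2/r − 1/a_t)] = √[1.267×10^8 × (2/1.320×10^5 − 1/6.765×10^5)] = 41.62 km/s.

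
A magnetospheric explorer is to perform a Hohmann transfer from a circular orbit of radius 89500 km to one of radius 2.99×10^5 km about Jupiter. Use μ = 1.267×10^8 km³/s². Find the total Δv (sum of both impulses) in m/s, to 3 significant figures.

Δv = 15700 m/s

Semi-major axis of the transfer orbit: a_t = (89500 + 2.990×10^5)/2 = 1.9425×10^5 km.
At r₁ the circular-orbit speed is v₁ = √(μ/r₁) = 37.625 km/s.
Transfer-orbit speed at r₁ (v² = μ(2/r − 1/a)): v_p = √[μ(2/r₁ − 1/a_t)] = 46.680 km/s.
First burn Δv₁ = |v_p − v₁| = 9.055 km/s.
Circular speed at r₂: v₂ = √(μ/r₂) = 20.585 km/s.
Transfer-orbit speed at r₂: v_a = √[μ(2/r₂ − 1/a_t)] = 13.973 km/s.
Second burn Δv₂ = |v₂ − v_a| = 6.612 km/s.
Δv = Δv₁ + Δv₂ = 9.055 + 6.612 = 15.67 km/s.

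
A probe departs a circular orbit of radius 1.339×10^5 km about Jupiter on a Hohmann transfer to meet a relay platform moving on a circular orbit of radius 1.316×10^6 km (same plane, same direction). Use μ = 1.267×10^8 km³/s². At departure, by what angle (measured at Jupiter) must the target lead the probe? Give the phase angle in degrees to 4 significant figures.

φ = 106.4°

The Hohmann ellipse has a_t = (r₁ + r₂)/2 = 7.2495×10^5 km.
The half-period of the transfer ellipse is t = π√(a_t³/μ) = 1.7228×10^5 s.
Target angular speed ω₂ = √(μ/r₂³) = 7.4560×10^-6 rad/s.
Angle swept by the target during transfer: ω₂·t = 1.2845 rad = 73.60°.
Arrival is 180° from departure on the ellipse, so φ = 180° − 73.60° = 106.4°.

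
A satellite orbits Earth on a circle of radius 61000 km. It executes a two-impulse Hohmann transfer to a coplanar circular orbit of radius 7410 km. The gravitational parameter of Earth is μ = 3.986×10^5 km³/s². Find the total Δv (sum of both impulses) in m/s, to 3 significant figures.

Transfer-ellipse semi-major axis a_t = (r₁ + r₂)/2 = (61000 + 7410)/2 = 34205 km.
At r₁ the circular-orbit speed is v₁ = √(μ/r₁) = 2.5563 km/s.
Transfer-orbit speed at r₁ (v² = μ(2/r − 1/a)): v_a = √[μ(2/r₁ − 1/a_t)] = 1.1898 km/s.
First burn Δv₁ = |v_a − v₁| = 1.3665 km/s.
At r₂, v₂ = √(μ/r₂) = 7.3343 km/s.
Transfer-orbit speed at r₂: v_p = √[μ(2/r₂ − 1/a_t)] = 9.7944 km/s.
Second burn Δv₂ = |v₂ − v_p| = 2.4601 km/s.
Δv = Δv₁ + Δv₂ = 1.3665 + 2.4601 = 3.827 km/s.

Δv = 3830 m/s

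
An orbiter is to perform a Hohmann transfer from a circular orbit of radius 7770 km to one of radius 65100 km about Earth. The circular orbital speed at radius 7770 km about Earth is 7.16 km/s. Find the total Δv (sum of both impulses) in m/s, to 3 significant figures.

From the circular-orbit relation v² = μ/r at r = 7770 km: μ = v²r = (7.16)² × 7770 = 3.98334×10^5 km³/s².
Transfer-ellipse semi-major axis a_t = (r₁ + r₂)/2 = (7770 + 65100)/2 = 36435 km.
At r₁ the circular-orbit speed is v₁ = √(μ/r₁) = 7.160 km/s.
On the transfer ellipse at r₁, vis-viva equation gives v_p = √[μ(2/r₁ − 1/a_t)] = 9.571 km/s.
First burn Δv₁ = |v_p − v₁| = 2.411 km/s.
At r₂, v₂ = √(μ/r₂) = 2.4736 km/s.
Transfer-orbit speed at r₂: v_a = √[μ(2/r₂ − 1/a_t)] = 1.1423 km/s.
Second burn Δv₂ = |v₂ − v_a| = 1.331 km/s.
Total Δv = Δv₁ + Δv₂ = 3.742 km/s.

Δv = 3740 m/s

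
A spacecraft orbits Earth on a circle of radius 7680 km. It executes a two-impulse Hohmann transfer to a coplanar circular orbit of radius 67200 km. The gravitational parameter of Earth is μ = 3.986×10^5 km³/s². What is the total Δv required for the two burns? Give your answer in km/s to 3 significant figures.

Transfer-ellipse semi-major axis a_t = (r₁ + r₂)/2 = (7680 + 67200)/2 = 37440 km.
At r₁ the circular-orbit speed is v₁ = √(μ/r₁) = 7.2042 km/s.
Transfer-orbit speed at r₁ (v² = μ(2/r − 1/a)): v_p = √[μ(2/r₁ − 1/a_t)] = 9.6517 km/s.
First burn Δv₁ = |v_p − v₁| = 2.4475 km/s.
Circular speed at r₂: v₂ = √(μ/r₂) = 2.4355 km/s.
Transfer-orbit speed at r₂: v_a = √[μ(2/r₂ − 1/a_t)] = 1.1031 km/s.
Second burn Δv₂ = |v₂ − v_a| = 1.3324 km/s.
Total Δv = Δv₁ + Δv₂ = 3.780 km/s.

Δv = 3.78 km/s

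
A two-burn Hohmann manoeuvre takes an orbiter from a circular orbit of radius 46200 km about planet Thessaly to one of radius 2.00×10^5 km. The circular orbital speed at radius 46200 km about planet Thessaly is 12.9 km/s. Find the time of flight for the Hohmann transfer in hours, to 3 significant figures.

t = 13.6 hours

From the circular-orbit relation v² = μ/r at r = 46200 km: μ = v²r = (12.9)² × 46200 = 7.68814×10^6 km³/s².
Transfer-ellipse semi-major axis a_t = (r₁ + r₂)/2 = (46200 + 2.000×10^5)/2 = 1.231×10^5 km.
Transfer time t = π√(a_t³/μ) = π√((1.231×10^5)³ / 7.68814×10^6) = 48940 s.
Converting: 48940 s ÷ 3600 s/hour = 13.6 hours.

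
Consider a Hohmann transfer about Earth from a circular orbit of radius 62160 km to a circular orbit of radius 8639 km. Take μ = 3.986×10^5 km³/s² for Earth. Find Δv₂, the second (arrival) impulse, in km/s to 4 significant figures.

Δv₂ = 2.208 km/s

The Hohmann ellipse has a_t = (r₁ + r₂)/2 = 35399.5 km.
Circular speed at r = 8639 km: v_c = √(μ/r) = 6.793 km/s.
Transfer-orbit speed at the same r (vis-viva, a = a_t): v_t = √[μ(2/r − 1/a_t)] = 9.001 km/s.
Δv₂ = |v_t − v_c| = |9.001 − 6.793| = 2.208 km/s.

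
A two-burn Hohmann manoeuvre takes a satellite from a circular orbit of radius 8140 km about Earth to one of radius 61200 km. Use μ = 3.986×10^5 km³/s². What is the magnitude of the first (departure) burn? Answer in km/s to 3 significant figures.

Δv₁ = 2.30 km/s

Semi-major axis of the transfer orbit: a_t = (8140 + 61200)/2 = 34670 km.
On the circular orbit at r = 8140 km, v_c = √(μ/r) = 6.9977 km/s.
Vis-viva on the transfer ellipse at r = 8140 km gives v_t = √[μ(2/r − 1/a_t)] = 9.2973 km/s.
Δv₁ = |v_t − v_c| = |9.2973 − 6.9977| = 2.300 km/s.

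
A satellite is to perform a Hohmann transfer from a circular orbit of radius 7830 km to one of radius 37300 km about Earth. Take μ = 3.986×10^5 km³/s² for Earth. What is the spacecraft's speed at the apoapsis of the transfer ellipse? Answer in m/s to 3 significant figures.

v = 1930 m/s

Semi-major axis of the transfer orbit: a_t = (7830 + 37300)/2 = 22565 km.
At apoapsis, r = 37300 km.
Applying v² = μ(2/r − 1/a_t): v = 1.926 km/s.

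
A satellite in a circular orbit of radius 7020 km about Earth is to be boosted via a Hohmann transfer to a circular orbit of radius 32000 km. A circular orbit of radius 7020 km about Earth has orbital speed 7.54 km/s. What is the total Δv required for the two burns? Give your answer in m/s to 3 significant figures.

From the circular-orbit relation v² = μ/r at r = 7020 km: μ = v²r = (7.54)² × 7020 = 3.99098×10^5 km³/s².
Semi-major axis of the transfer orbit: a_t = (7020 + 32000)/2 = 19510 km.
Circular speed at r₁: v₁ = √(μ/r₁) = √(3.99098×10^5/7020) = 7.5400 km/s.
Transfer-orbit speed at r₁ (vis-viva): v_p = √[μ(2/r₁ − 1/a_t)] = 9.6565 km/s.
First burn Δv₁ = |v_p − v₁| = 2.1165 km/s.
At r₂, v₂ = √(μ/r₂) = 3.53155 km/s.
Transfer-orbit speed at r₂: v_a = √[μ(2/r₂ − 1/a_t)] = 2.11838 km/s.
Second burn Δv₂ = |v₂ − v_a| = 1.4132 km/s.
Total Δv = Δv₁ + Δv₂ = 3.530 km/s.

Δv = 3530 m/s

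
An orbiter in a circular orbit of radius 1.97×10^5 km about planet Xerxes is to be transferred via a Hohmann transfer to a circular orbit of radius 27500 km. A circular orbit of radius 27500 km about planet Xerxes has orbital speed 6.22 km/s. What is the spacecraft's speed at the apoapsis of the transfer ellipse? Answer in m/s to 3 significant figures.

v = 1150 m/s

From the circular-orbit relation v² = μ/r at r = 27500 km: μ = v²r = (6.22)² × 27500 = 1.06393×10^6 km³/s².
Transfer-ellipse semi-major axis a_t = (r₁ + r₂)/2 = (1.970×10^5 + 27500)/2 = 1.1225×10^5 km.
At apoapsis, r = 1.970×10^5 km.
From the vis-viva equation, v = √[μ(2/r − 1/a_t)] = 1.150 km/s.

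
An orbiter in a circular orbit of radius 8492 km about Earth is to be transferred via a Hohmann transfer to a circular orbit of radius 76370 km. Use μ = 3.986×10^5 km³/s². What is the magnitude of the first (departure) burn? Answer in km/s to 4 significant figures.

Transfer-ellipse semi-major axis a_t = (r₁ + r₂)/2 = (8492 + 76370)/2 = 42431 km.
On the circular orbit at r = 8492 km, v_c = √(μ/r) = 6.851 km/s.
Transfer-orbit speed at the same r (vis-viva, a = a_t): v_t = √[μ(2/r − 1/a_t)] = 9.191 km/s.
Δv₁ = |v_t − v_c| = |9.191 − 6.851| = 2.340 km/s.

Δv₁ = 2.340 km/s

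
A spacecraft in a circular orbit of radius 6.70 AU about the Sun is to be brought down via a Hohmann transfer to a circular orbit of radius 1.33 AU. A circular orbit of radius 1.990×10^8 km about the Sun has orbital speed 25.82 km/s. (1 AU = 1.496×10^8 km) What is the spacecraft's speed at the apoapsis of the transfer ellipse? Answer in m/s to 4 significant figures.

From the circular-orbit relation v² = μ/r at r = 1.990×10^8 km: μ = v²r = (25.82)² × 1.990×10^8 = 1.32668×10^11 km³/s².
In km: r₁ = 6.70 × 1.496×10^8 = 1.00232×10^9 km; r₂ = 1.33 × 1.496×10^8 = 1.98968×10^8 km.
Semi-major axis of the transfer orbit: a_t = (1.00232×10^9 + 1.98968×10^8)/2 = 6.00644×10^8 km.
The apoapsis of the transfer ellipse is at r = 1.00232×10^9 km.
Vis-viva: v = √[μ(2/r − 1/a_t)] = √[1.32668×10^11 × (2/1.00232×10^9 − 1/6.00644×10^8)] = 6.622 km/s.

v = 6622 m/s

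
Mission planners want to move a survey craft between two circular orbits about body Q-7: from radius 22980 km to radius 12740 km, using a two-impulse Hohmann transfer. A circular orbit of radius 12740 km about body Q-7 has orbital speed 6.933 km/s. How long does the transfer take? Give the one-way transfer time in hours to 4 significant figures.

From the circular-orbit relation v² = μ/r at r = 12740 km: μ = v²r = (6.933)² × 12740 = 6.12367×10^5 km³/s².
Transfer-ellipse semi-major axis a_t = (r₁ + r₂)/2 = (22980 + 12740)/2 = 17860 km.
By Kepler's third law the transfer-orbit period is T = 2π√(a_t³/μ), so t = T/2 = 9582 s.
Converting: 9582 s ÷ 3600 s/hour = 2.662 hours.

t = 2.662 hours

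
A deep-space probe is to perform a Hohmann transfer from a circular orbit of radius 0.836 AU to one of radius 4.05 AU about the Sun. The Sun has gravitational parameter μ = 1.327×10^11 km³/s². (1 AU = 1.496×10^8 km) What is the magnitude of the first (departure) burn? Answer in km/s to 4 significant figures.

In km: r₁ = 0.836 × 1.496×10^8 = 1.250656×10^8 km; r₂ = 4.05 × 1.496×10^8 = 6.0588×10^8 km.
Semi-major axis of the transfer orbit: a_t = (1.250656×10^8 + 6.0588×10^8)/2 = 3.654728×10^8 km.
On the circular orbit at r = 1.250656×10^8 km, v_c = √(μ/r) = 32.5737 km/s.
Transfer-orbit speed at the same r (vis-viva, a = a_t): v_t = √[μ(2/r − 1/a_t)] = 41.9404 km/s.
Δv₁ = |v_t − v_c| = |41.9404 − 32.5737| = 9.367 km/s.

Δv₁ = 9.367 km/s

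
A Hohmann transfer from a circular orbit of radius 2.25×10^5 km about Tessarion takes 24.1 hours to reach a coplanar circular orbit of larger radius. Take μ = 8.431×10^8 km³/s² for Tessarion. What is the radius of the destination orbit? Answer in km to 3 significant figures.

Transfer time t = 24.1 hours = 86760 s, and t = π√(a_t³/μ).
So a_t = (μ t²/π²)^(1/3) = (8.431×10^8 × (86760)² / π²)^(1/3) = 8.6312×10^5 km.
Since a_t = (r₁ + r₂)/2, r₂ = 2a_t − r₁ = 2×8.6312×10^5 − 2.250×10^5 = 1.50124×10^6 km.

r₂ = 1.50×10^6 km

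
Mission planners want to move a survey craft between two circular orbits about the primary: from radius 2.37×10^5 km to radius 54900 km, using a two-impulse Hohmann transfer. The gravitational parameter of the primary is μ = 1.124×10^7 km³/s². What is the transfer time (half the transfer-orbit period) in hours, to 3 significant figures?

Transfer-ellipse semi-major axis a_t = (r₁ + r₂)/2 = (2.370×10^5 + 54900)/2 = 1.4595×10^5 km.
By Kepler's third law the transfer-orbit period is T = 2π√(a_t³/μ), so t = T/2 = 52250 s.
Converting: 52250 s ÷ 3600 s/hour = 14.5 hours.

t = 14.5 hours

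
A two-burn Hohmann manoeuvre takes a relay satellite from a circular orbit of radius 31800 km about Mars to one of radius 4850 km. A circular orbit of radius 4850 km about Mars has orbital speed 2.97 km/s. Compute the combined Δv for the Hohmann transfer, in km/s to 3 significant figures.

From the circular-orbit relation v² = μ/r at r = 4850 km: μ = v²r = (2.97)² × 4850 = 42781.4 km³/s².
Semi-major axis of the transfer orbit: a_t = (31800 + 4850)/2 = 18325 km.
Circular speed at r₁: v₁ = √(μ/r₁) = √(42781.4/31800) = 1.1599 km/s.
On the transfer ellipse at r₁, vis-viva equation gives v_a = √[μ(2/r₁ − 1/a_t)] = 0.59671 km/s.
First burn Δv₁ = |v_a − v₁| = 0.5632 km/s.
At r₂, v₂ = √(μ/r₂) = 2.9700 km/s.
Transfer-orbit speed at r₂: v_p = √[μ(2/r₂ − 1/a_t)] = 3.9124 km/s.
Second burn Δv₂ = |v₂ − v_p| = 0.9424 km/s.
Δv = Δv₁ + Δv₂ = 0.5632 + 0.9424 = 1.506 km/s.

Δv = 1.51 km/s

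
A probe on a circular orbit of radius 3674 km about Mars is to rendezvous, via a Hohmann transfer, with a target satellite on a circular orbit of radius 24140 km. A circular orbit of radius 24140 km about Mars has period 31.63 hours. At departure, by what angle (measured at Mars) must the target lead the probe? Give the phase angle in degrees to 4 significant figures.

φ = 101.3°

From Kepler's third law T² = 4π²r³/μ at r = 24140 km, T = 31.63 hours = 31.63 × 3600 s = 1.13868×10^5 s: μ = 4π²r³/T² = 42832.0 km³/s².
Semi-major axis of the transfer orbit: a_t = (3674 + 24140)/2 = 13907 km.
The half-period of the transfer ellipse is t = π√(a_t³/μ) = 24895 s.
The target's mean motion on its circular orbit is ω₂ = √(μ/r₂³) = 5.5180×10^-5 rad/s.
Angle swept by the target during transfer: ω₂·t = 1.3737 rad = 78.71°.
Arrival is 180° from departure on the ellipse, so φ = 180° − 78.71° = 101.3°.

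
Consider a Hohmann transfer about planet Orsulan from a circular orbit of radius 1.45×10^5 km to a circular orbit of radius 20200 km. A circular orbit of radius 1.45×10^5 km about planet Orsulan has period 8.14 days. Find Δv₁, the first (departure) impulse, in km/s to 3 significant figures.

Δv₁ = 0.655 km/s

From Kepler's third law T² = 4π²r³/μ at r = 1.45×10^5 km, T = 8.14 days = 8.14 × 86400 s = 7.03296×10^5 s: μ = 4π²r³/T² = 2.43325×10^5 km³/s².
Semi-major axis of the transfer orbit: a_t = (1.450×10^5 + 20200)/2 = 82600 km.
Circular speed at r = 1.450×10^5 km: v_c = √(μ/r) = 1.2954 km/s.
Transfer-orbit speed at the same r (vis-viva, a = a_t): v_t = √[μ(2/r − 1/a_t)] = 0.64061 km/s.
Δv₁ = |v_t − v_c| = |0.64061 − 1.2954| = 0.6548 km/s.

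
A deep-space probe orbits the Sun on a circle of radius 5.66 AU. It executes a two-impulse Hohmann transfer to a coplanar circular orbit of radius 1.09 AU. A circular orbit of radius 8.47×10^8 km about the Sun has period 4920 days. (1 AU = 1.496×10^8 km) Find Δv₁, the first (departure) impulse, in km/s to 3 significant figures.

Δv₁ = 5.41 km/s

From Kepler's third law T² = 4π²r³/μ at r = 8.47×10^8 km, T = 4920 days = 4920 × 86400 s = 4.25088×10^8 s: μ = 4π²r³/T² = 1.32755×10^11 km³/s².
In km: r₁ = 5.66 × 1.496×10^8 = 8.46736×10^8 km; r₂ = 1.09 × 1.496×10^8 = 1.63064×10^8 km.
The Hohmann ellipse has a_t = (r₁ + r₂)/2 = 5.049×10^8 km.
Circular speed at r = 8.46736×10^8 km: v_c = √(μ/r) = 12.5214 km/s.
Vis-viva on the transfer ellipse at r = 8.46736×10^8 km gives v_t = √[μ(2/r − 1/a_t)] = 7.11588 km/s.
Δv₁ = |v_t − v_c| = |7.11588 − 12.5214| = 5.406 km/s.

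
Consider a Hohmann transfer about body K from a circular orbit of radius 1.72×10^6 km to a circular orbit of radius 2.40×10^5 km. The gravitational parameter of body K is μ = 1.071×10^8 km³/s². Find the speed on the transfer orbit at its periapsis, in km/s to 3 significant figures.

Semi-major axis of the transfer orbit: a_t = (1.720×10^6 + 2.400×10^5)/2 = 9.800×10^5 km.
At periapsis, r = 2.400×10^5 km.
From the vis-viva equation, v = √[μ(2/r − 1/a_t)] = 27.99 km/s.

v = 28.0 km/s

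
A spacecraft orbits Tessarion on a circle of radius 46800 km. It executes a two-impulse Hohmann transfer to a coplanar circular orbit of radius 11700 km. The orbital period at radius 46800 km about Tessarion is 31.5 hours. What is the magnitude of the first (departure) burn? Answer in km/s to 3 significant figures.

Δv₁ = 0.953 km/s

From Kepler's third law T² = 4π²r³/μ at r = 46800 km, T = 31.5 hours = 31.5 × 3600 s = 1.134×10^5 s: μ = 4π²r³/T² = 3.14681×10^5 km³/s².
The Hohmann ellipse has a_t = (r₁ + r₂)/2 = 29250 km.
Circular speed at r = 46800 km: v_c = √(μ/r) = 2.5931 km/s.
Transfer-orbit speed at the same r (vis-viva, a = a_t): v_t = √[μ(2/r − 1/a_t)] = 1.6400 km/s.
Δv₁ = |v_t − v_c| = |1.6400 − 2.5931| = 0.9531 km/s.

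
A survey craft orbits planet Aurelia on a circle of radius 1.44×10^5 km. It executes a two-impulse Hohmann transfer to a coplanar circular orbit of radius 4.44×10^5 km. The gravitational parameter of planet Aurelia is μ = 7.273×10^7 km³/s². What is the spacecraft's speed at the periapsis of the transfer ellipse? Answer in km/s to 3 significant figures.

v = 27.6 km/s

Semi-major axis of the transfer orbit: a_t = (1.440×10^5 + 4.440×10^5)/2 = 2.940×10^5 km.
At periapsis, r = 1.440×10^5 km.
Vis-viva: v = √[μ(2/r − 1/a_t)] = √[7.273×10^7 × (2/1.440×10^5 − 1/2.940×10^5)] = 27.62 km/s.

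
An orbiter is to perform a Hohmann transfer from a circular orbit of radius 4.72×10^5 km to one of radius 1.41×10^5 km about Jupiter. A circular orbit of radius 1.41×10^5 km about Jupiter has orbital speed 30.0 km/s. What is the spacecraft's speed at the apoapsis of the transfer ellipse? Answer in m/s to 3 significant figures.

From the circular-orbit relation v² = μ/r at r = 1.41×10^5 km: μ = v²r = (30.0)² × 1.41×10^5 = 1.26900×10^8 km³/s².
The Hohmann ellipse has a_t = (r₁ + r₂)/2 = 3.065×10^5 km.
At apoapsis, r = 4.720×10^5 km.
Vis-viva: v = √[μ(2/r − 1/a_t)] = √[1.26900×10^8 × (2/4.720×10^5 − 1/3.065×10^5)] = 11.12 km/s.

v = 11100 m/s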